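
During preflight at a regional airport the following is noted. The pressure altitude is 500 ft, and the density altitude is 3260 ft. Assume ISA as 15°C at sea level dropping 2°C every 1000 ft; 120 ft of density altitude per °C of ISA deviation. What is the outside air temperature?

Density altitude − pressure altitude = 3260 − 500 = +2760 ft.
At 120 ft/°C that is an ISA deviation of 2760/120 = +23°C.
ISA temperature at 500 ft = 15 − 2 × (500/1000) = 14°C.
OAT = ISA + deviation = 14 + (+23) = 37°C.

37°C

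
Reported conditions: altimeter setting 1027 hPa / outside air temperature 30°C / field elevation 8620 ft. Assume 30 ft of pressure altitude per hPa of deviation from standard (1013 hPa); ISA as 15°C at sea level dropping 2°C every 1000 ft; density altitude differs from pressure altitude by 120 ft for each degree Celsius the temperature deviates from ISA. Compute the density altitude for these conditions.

11968 ft

Pressure altitude = 8620 + (1013 − 1027) × 30 = 8620 + (-420) = 8200 ft.
ISA temperature at 8200 ft = 15 − 2 × (8200/1000) = -1.4°C.
ISA deviation = 30 − (-1.4) = +31.4°C.
Density altitude = 8200 + 120 × (31.4) = 11968 ft.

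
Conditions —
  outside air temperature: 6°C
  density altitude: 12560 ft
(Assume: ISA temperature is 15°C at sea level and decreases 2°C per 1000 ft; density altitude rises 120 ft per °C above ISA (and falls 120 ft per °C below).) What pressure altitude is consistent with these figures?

11000 ft

DA = PA + 120 × (OAT − (15 − 2·PA/1000)) = PA + 120·OAT − 1800 + 0.24·PA = 1.24·PA + 120·OAT − 1800.
So 1.24·PA = 12560 − 120 × 6 + 1800 = 13640.
PA = 13640 / 1.24 = 11000 ft.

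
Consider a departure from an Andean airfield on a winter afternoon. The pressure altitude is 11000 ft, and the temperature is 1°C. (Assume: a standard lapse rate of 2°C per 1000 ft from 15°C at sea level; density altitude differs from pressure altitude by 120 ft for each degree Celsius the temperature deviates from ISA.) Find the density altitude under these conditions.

ISA temperature at 11000 ft = 15 − 2 × (11000/1000) = -7°C.
ISA deviation = 1 − (-7) = +8°C.
Density altitude = 11000 + 120 × (8) = 11000 + (+960) = 11960 ft.

11960 ft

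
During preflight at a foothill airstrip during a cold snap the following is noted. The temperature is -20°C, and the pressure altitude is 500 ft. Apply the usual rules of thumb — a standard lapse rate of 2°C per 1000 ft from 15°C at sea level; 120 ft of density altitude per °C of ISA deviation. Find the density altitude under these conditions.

-3580 ft

ISA temperature at 500 ft = 15 − 2 × (500/1000) = 14°C.
ISA deviation = -20 − 14 = -34°C.
Density altitude = 500 + 120 × (-34) = 500 + (-4080) = -3580 ft.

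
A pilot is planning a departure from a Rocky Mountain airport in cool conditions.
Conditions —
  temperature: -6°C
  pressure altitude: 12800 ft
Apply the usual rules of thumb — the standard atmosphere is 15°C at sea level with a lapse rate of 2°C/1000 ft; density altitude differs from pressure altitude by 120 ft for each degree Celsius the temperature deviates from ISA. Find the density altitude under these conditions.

ISA temperature at 12800 ft = 15 − 2 × (12800/1000) = -10.6°C.
ISA deviation = -6 − (-10.6) = +4.6°C.
Density altitude = 12800 + 120 × (4.6) = 12800 + (+552) = 13352 ft.

13352 ft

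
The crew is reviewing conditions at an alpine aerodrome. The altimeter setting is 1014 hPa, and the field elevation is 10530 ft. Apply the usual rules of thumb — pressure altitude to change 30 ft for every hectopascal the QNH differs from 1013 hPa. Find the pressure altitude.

Pressure correction = (1013 − 1014) × 30 = -30 ft.
Pressure altitude = 10530 + (-30) = 10500 ft.

10500 ft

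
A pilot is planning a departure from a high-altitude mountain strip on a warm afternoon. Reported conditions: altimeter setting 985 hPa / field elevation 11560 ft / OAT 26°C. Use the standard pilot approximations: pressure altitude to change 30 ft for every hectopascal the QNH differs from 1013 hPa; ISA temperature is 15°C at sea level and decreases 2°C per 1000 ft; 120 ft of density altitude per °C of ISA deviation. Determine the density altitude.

Pressure altitude = 11560 + (1013 − 985) × 30 = 11560 + (+840) = 12400 ft.
ISA temperature at 12400 ft = 15 − 2 × (12400/1000) = -9.8°C.
ISA deviation = 26 − (-9.8) = +35.8°C.
Density altitude = 12400 + 120 × (35.8) = 16696 ft.

16696 ft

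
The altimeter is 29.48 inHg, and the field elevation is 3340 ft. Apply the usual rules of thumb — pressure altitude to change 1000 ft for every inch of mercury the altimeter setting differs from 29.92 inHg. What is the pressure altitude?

3780 ft

Pressure correction = (29.92 − 29.48) × 1000 = +440 ft.
Pressure altitude = 3340 + (+440) = 3780 ft.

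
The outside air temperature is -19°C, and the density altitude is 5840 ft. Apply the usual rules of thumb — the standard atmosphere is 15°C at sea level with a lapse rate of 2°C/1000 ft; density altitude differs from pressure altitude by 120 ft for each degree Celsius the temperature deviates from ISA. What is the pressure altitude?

8000 ft

DA = PA + 120 × (OAT − (15 − 2·PA/1000)) = PA + 120·OAT − 1800 + 0.24·PA = 1.24·PA + 120·OAT − 1800.
So 1.24·PA = 5840 − 120 × (-19) + 1800 = 9920.
PA = 9920 / 1.24 = 8000 ft.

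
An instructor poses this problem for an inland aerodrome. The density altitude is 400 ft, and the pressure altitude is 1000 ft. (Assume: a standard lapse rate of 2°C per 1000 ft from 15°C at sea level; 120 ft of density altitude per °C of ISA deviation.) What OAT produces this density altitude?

8°C

Density altitude − pressure altitude = 400 − 1000 = -600 ft.
At 120 ft/°C that is an ISA deviation of -600/120 = -5°C.
ISA temperature at 1000 ft = 15 − 2 × (1000/1000) = 13°C.
OAT = ISA + deviation = 13 + (-5) = 8°C.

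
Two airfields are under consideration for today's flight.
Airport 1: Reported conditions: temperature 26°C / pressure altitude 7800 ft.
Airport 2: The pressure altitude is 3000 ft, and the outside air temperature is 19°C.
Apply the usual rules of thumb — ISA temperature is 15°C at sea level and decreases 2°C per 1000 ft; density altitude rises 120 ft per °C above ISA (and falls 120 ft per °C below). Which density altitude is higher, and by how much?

Airport 1: ISA temp = -0.6°C, deviation +26.6°C, DA = 7800 + 120 × 26.6 = 10992 ft.
Airport 2: ISA temp = 9°C, deviation +10°C, DA = 3000 + 120 × 10 = 4200 ft.
Airport 1 is higher by 10992 − 4200 = 6792 ft.

Airport 1 by 6792 ft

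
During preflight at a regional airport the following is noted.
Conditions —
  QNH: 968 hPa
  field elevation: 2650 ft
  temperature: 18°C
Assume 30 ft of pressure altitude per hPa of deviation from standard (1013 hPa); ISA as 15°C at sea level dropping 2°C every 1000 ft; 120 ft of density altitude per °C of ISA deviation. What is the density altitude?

Pressure altitude = 2650 + (1013 − 968) × 30 = 2650 + (+1350) = 4000 ft.
ISA temperature at 4000 ft = 15 − 2 × (4000/1000) = 7°C.
ISA deviation = 18 − 7 = +11°C.
Density altitude = 4000 + 120 × (11) = 5320 ft.

5320 ft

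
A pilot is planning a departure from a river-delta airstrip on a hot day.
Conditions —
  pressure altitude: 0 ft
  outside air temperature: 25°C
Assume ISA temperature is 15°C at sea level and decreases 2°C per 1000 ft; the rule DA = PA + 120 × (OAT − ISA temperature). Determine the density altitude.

ISA temperature at 0 ft = 15 − 2 × (0/1000) = 15°C.
ISA deviation = 25 − 15 = +10°C.
Density altitude = 0 + 120 × (10) = 0 + (+1200) = 1200 ft.

1200 ft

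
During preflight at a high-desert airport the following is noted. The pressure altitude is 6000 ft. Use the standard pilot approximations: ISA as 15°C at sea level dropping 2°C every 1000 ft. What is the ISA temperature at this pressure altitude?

3°C

ISA temperature = 15 − 2 × (6000/1000) = 15 − 12 = 3°C.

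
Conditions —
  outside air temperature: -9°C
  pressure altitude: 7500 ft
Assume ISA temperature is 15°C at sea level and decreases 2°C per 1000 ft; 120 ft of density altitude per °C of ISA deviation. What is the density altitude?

6420 ft

ISA temperature at 7500 ft = 15 − 2 × (7500/1000) = 0°C.
ISA deviation = -9 − 0 = -9°C.
Density altitude = 7500 + 120 × (-9) = 7500 + (-1080) = 6420 ft.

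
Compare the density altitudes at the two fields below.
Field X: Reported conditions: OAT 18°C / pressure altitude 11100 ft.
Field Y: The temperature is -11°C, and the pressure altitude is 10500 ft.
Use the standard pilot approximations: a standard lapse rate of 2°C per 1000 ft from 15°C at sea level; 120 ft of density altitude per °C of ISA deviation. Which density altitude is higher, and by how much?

Field X by 4224 ft

Field X: ISA temp = -7.2°C, deviation +25.2°C, DA = 11100 + 120 × 25.2 = 14124 ft.
Field Y: ISA temp = -6°C, deviation -5°C, DA = 10500 + 120 × (-5) = 9900 ft.
Field X is higher by 14124 − 9900 = 4224 ft.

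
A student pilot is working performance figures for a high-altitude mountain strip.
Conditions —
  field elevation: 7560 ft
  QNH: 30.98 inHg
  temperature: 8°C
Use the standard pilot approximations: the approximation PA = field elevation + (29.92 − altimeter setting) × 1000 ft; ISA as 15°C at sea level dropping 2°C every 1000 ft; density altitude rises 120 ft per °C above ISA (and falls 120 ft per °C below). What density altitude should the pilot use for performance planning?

Pressure altitude = 7560 + (29.92 − 30.98) × 1000 = 7560 + (-1060) = 6500 ft.
ISA temperature at 6500 ft = 15 − 2 × (6500/1000) = 2°C.
ISA deviation = 8 − 2 = +6°C.
Density altitude = 6500 + 120 × (6) = 7220 ft.

7220 ft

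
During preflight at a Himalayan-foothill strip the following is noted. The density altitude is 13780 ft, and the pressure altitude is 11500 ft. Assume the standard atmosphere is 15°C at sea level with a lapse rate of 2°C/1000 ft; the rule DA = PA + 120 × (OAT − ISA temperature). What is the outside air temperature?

Density altitude − pressure altitude = 13780 − 11500 = +2280 ft.
At 120 ft/°C that is an ISA deviation of 2280/120 = +19°C.
ISA temperature at 11500 ft = 15 − 2 × (11500/1000) = -8°C.
OAT = ISA + deviation = -8 + (+19) = 11°C.

11°C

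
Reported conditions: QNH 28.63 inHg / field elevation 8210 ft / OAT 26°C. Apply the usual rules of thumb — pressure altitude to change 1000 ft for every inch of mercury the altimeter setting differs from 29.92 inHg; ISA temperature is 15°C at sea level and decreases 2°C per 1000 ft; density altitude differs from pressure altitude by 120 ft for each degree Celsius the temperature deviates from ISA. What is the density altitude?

13100 ft

Pressure altitude = 8210 + (29.92 − 28.63) × 1000 = 8210 + (+1290) = 9500 ft.
ISA temperature at 9500 ft = 15 − 2 × (9500/1000) = -4°C.
ISA deviation = 26 − (-4) = +30°C.
Density altitude = 9500 + 120 × (30) = 13100 ft.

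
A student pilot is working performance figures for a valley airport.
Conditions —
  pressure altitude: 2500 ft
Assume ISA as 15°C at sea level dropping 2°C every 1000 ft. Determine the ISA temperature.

ISA temperature = 15 − 2 × (2500/1000) = 15 − 5 = 10°C.

10°C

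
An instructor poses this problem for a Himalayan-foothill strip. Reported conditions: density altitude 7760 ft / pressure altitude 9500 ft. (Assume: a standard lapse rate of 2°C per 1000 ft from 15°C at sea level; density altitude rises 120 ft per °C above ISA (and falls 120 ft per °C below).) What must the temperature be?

-18.5°C

Density altitude − pressure altitude = 7760 − 9500 = -1740 ft.
At 120 ft/°C that is an ISA deviation of -1740/120 = -14.5°C.
ISA temperature at 9500 ft = 15 − 2 × (9500/1000) = -4°C.
OAT = ISA + deviation = -4 + (-14.5) = -18.5°C.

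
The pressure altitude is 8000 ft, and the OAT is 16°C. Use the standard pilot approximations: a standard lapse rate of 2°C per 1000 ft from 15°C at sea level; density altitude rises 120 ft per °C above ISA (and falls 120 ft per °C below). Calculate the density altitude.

10040 ft

ISA temperature at 8000 ft = 15 − 2 × (8000/1000) = -1°C.
ISA deviation = 16 − (-1) = +17°C.
Density altitude = 8000 + 120 × (17) = 8000 + (+2040) = 10040 ft.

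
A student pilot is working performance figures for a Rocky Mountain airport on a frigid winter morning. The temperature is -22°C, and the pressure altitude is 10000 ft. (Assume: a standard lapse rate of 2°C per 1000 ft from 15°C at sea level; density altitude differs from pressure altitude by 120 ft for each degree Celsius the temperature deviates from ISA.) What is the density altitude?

ISA temperature at 10000 ft = 15 − 2 × (10000/1000) = -5°C.
ISA deviation = -22 − (-5) = -17°C.
Density altitude = 10000 + 120 × (-17) = 10000 + (-2040) = 7960 ft.

7960 ft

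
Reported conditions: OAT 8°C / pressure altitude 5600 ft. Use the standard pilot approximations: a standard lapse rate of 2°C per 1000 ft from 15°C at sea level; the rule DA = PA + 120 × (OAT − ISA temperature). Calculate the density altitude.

ISA temperature at 5600 ft = 15 − 2 × (5600/1000) = 3.8°C.
ISA deviation = 8 − 3.8 = +4.2°C.
Density altitude = 5600 + 120 × (4.2) = 5600 + (+504) = 6104 ft.

6104 ft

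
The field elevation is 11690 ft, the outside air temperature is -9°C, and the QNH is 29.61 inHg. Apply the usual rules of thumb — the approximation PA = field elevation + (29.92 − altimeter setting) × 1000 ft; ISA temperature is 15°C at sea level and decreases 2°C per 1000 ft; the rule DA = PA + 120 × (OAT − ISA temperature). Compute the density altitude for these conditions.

12000 ft

Pressure altitude = 11690 + (29.92 − 29.61) × 1000 = 11690 + (+310) = 12000 ft.
ISA temperature at 12000 ft = 15 − 2 × (12000/1000) = -9°C.
ISA deviation = -9 − (-9) = 0°C.
Density altitude = 12000 + 120 × (0) = 12000 ft.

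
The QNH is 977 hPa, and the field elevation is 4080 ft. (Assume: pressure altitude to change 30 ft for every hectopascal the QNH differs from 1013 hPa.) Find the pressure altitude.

Pressure correction = (1013 − 977) × 30 = +1080 ft.
Pressure altitude = 4080 + (+1080) = 5160 ft.

5160 ft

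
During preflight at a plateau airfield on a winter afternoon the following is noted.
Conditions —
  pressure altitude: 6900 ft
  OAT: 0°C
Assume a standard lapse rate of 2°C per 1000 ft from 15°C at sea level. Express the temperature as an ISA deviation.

ISA temperature at 6900 ft = 15 − 2 × (6900/1000) = 1.2°C.
Deviation = OAT − ISA = 0 − 1.2 = -1.2°C.

ISA-1.2°C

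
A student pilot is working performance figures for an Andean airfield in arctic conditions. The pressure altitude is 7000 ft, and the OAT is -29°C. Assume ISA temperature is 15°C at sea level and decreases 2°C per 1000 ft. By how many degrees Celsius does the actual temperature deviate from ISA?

ISA temperature at 7000 ft = 15 − 2 × (7000/1000) = 1°C.
Deviation = OAT − ISA = -29 − 1 = -30°C.

ISA-30°C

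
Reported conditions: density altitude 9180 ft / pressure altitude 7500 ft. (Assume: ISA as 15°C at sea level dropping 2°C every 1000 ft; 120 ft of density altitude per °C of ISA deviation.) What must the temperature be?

Density altitude − pressure altitude = 9180 − 7500 = +1680 ft.
At 120 ft/°C that is an ISA deviation of 1680/120 = +14°C.
ISA temperature at 7500 ft = 15 − 2 × (7500/1000) = 0°C.
OAT = ISA + deviation = 0 + (+14) = 14°C.

14°C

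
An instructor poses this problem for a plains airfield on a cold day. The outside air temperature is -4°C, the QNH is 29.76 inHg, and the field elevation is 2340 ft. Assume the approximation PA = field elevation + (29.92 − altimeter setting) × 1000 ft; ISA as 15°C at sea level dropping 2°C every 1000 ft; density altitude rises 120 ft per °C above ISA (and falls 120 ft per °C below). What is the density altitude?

Pressure altitude = 2340 + (29.92 − 29.76) × 1000 = 2340 + (+160) = 2500 ft.
ISA temperature at 2500 ft = 15 − 2 × (2500/1000) = 10°C.
ISA deviation = -4 − 10 = -14°C.
Density altitude = 2500 + 120 × (-14) = 820 ft.

820 ft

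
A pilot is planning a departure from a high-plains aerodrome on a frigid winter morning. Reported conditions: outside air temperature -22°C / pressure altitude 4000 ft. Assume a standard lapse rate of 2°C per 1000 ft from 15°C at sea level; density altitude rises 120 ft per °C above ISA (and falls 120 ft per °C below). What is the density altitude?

520 ft

ISA temperature at 4000 ft = 15 − 2 × (4000/1000) = 7°C.
ISA deviation = -22 − 7 = -29°C.
Density altitude = 4000 + 120 × (-29) = 4000 + (-3480) = 520 ft.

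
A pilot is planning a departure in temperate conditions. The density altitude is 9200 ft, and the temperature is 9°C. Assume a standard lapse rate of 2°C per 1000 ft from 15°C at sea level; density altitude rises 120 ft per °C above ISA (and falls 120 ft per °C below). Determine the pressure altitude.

8000 ft

DA = PA + 120 × (OAT − (15 − 2·PA/1000)) = PA + 120·OAT − 1800 + 0.24·PA = 1.24·PA + 120·OAT − 1800.
So 1.24·PA = 9200 − 120 × 9 + 1800 = 9920.
PA = 9920 / 1.24 = 8000 ft.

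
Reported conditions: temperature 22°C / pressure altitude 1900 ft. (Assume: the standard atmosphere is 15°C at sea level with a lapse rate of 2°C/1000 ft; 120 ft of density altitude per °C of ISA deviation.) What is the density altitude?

3196 ft

ISA temperature at 1900 ft = 15 − 2 × (1900/1000) = 11.2°C.
ISA deviation = 22 − 11.2 = +10.8°C.
Density altitude = 1900 + 120 × (10.8) = 1900 + (+1296) = 3196 ft.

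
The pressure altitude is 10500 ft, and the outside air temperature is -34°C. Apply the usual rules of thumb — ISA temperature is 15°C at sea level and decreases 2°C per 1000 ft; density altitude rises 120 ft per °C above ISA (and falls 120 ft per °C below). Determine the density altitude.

ISA temperature at 10500 ft = 15 − 2 × (10500/1000) = -6°C.
ISA deviation = -34 − (-6) = -28°C.
Density altitude = 10500 + 120 × (-28) = 10500 + (-3360) = 7140 ft.

7140 ft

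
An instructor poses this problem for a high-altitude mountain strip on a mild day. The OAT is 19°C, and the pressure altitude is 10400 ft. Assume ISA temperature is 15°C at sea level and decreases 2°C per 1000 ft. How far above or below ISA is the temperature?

ISA temperature at 10400 ft = 15 − 2 × (10400/1000) = -5.8°C.
Deviation = OAT − ISA = 19 − (-5.8) = +24.8°C.

ISA+24.8°C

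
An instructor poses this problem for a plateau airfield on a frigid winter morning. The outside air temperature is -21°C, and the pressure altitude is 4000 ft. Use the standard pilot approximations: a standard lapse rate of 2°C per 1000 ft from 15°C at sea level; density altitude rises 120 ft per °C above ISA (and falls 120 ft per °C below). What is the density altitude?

640 ft

ISA temperature at 4000 ft = 15 − 2 × (4000/1000) = 7°C.
ISA deviation = -21 − 7 = -28°C.
Density altitude = 4000 + 120 × (-28) = 4000 + (-3360) = 640 ft.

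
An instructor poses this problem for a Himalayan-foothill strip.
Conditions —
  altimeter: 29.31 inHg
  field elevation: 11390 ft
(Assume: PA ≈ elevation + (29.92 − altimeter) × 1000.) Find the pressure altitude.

Pressure correction = (29.92 − 29.31) × 1000 = +610 ft.
Pressure altitude = 11390 + (+610) = 12000 ft.

12000 ft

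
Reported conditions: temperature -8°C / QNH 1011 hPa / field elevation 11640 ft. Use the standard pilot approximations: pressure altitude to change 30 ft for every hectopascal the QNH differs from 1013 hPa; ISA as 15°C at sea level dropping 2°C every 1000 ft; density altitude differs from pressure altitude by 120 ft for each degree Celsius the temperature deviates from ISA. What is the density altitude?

Pressure altitude = 11640 + (1013 − 1011) × 30 = 11640 + (+60) = 11700 ft.
ISA temperature at 11700 ft = 15 − 2 × (11700/1000) = -8.4°C.
ISA deviation = -8 − (-8.4) = +0.4°C.
Density altitude = 11700 + 120 × (0.4) = 11748 ft.

11748 ft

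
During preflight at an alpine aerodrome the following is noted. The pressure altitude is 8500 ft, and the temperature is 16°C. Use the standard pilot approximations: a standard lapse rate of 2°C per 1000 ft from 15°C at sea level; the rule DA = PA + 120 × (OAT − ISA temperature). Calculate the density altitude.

ISA temperature at 8500 ft = 15 − 2 × (8500/1000) = -2°C.
ISA deviation = 16 − (-2) = +18°C.
Density altitude = 8500 + 120 × (18) = 8500 + (+2160) = 10660 ft.

10660 ft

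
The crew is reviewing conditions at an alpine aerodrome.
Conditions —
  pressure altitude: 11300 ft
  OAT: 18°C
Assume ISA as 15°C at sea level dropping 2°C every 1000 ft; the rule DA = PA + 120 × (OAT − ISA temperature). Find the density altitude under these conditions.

14372 ft

ISA temperature at 11300 ft = 15 − 2 × (11300/1000) = -7.6°C.
ISA deviation = 18 − (-7.6) = +25.6°C.
Density altitude = 11300 + 120 × (25.6) = 11300 + (+3072) = 14372 ft.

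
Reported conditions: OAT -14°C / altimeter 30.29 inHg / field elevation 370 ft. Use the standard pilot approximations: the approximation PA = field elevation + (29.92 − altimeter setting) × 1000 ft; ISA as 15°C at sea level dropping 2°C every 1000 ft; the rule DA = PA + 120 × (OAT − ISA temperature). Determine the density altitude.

Pressure altitude = 370 + (29.92 − 30.29) × 1000 = 370 + (-370) = 0 ft.
ISA temperature at 0 ft = 15 − 2 × (0/1000) = 15°C.
ISA deviation = -14 − 15 = -29°C.
Density altitude = 0 + 120 × (-29) = -3480 ft.

-3480 ft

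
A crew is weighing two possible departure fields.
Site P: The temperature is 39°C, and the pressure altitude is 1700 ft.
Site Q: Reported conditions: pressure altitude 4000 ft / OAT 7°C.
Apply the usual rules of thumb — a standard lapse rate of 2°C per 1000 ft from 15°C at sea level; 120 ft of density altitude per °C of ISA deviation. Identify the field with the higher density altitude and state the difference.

Site P by 988 ft

Site P: ISA temp = 11.6°C, deviation +27.4°C, DA = 1700 + 120 × 27.4 = 4988 ft.
Site Q: ISA temp = 7°C, deviation 0°C, DA = 4000 + 120 × 0 = 4000 ft.
Site P is higher by 4988 − 4000 = 988 ft.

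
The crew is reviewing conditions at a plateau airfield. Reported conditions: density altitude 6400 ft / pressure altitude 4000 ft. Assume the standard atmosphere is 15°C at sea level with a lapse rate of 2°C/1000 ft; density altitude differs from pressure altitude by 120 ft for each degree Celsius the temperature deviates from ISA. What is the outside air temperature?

27°C

Density altitude − pressure altitude = 6400 − 4000 = +2400 ft.
At 120 ft/°C that is an ISA deviation of 2400/120 = +20°C.
ISA temperature at 4000 ft = 15 − 2 × (4000/1000) = 7°C.
OAT = ISA + deviation = 7 + (+20) = 27°C.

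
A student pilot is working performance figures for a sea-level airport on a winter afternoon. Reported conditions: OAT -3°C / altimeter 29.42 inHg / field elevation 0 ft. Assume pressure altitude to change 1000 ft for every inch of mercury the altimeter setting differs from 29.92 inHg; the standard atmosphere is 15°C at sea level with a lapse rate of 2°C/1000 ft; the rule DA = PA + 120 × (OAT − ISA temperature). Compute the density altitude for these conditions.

-1540 ft

Pressure altitude = 0 + (29.92 − 29.42) × 1000 = 0 + (+500) = 500 ft.
ISA temperature at 500 ft = 15 − 2 × (500/1000) = 14°C.
ISA deviation = -3 − 14 = -17°C.
Density altitude = 500 + 120 × (-17) = -1540 ft.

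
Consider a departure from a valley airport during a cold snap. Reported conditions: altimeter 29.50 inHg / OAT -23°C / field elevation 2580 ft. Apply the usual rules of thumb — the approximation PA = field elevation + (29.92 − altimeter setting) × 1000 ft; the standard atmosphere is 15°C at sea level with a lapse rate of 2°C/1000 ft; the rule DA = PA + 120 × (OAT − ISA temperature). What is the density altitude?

-840 ft

Pressure altitude = 2580 + (29.92 − 29.50) × 1000 = 2580 + (+420) = 3000 ft.
ISA temperature at 3000 ft = 15 − 2 × (3000/1000) = 9°C.
ISA deviation = -23 − 9 = -32°C.
Density altitude = 3000 + 120 × (-32) = -840 ft.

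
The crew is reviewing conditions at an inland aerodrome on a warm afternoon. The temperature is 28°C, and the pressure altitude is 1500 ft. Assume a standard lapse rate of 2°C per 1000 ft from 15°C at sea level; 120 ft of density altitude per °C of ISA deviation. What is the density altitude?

3420 ft

ISA temperature at 1500 ft = 15 − 2 × (1500/1000) = 12°C.
ISA deviation = 28 − 12 = +16°C.
Density altitude = 1500 + 120 × (16) = 1500 + (+1920) = 3420 ft.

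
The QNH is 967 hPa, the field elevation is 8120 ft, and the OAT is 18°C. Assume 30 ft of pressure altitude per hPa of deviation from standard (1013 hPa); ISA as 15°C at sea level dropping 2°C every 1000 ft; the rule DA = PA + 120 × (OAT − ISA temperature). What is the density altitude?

Pressure altitude = 8120 + (1013 − 967) × 30 = 8120 + (+1380) = 9500 ft.
ISA temperature at 9500 ft = 15 − 2 × (9500/1000) = -4°C.
ISA deviation = 18 − (-4) = +22°C.
Density altitude = 9500 + 120 × (22) = 12140 ft.

12140 ft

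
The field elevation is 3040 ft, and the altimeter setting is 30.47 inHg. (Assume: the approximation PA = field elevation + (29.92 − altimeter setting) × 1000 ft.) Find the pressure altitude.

Pressure correction = (29.92 − 30.47) × 1000 = -550 ft.
Pressure altitude = 3040 + (-550) = 2490 ft.

2490 ft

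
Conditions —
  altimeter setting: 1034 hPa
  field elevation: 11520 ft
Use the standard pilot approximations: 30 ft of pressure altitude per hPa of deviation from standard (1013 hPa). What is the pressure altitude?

Pressure correction = (1013 − 1034) × 30 = -630 ft.
Pressure altitude = 11520 + (-630) = 10890 ft.

10890 ft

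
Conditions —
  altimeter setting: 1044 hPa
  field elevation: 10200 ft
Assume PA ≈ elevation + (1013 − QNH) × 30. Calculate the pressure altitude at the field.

Pressure correction = (1013 − 1044) × 30 = -930 ft.
Pressure altitude = 10200 + (-930) = 9270 ft.

9270 ft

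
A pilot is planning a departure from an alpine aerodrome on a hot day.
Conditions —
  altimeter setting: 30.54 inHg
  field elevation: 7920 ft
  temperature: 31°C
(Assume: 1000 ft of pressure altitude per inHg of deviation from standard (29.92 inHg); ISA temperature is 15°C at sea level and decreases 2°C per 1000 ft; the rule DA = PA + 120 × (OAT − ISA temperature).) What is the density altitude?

Pressure altitude = 7920 + (29.92 − 30.54) × 1000 = 7920 + (-620) = 7300 ft.
ISA temperature at 7300 ft = 15 − 2 × (7300/1000) = 0.4°C.
ISA deviation = 31 − 0.4 = +30.6°C.
Density altitude = 7300 + 120 × (30.6) = 10972 ft.

10972 ft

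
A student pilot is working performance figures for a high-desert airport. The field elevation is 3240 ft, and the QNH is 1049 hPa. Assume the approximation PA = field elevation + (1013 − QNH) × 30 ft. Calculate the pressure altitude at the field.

2160 ft

Pressure correction = (1013 − 1049) × 30 = -1080 ft.
Pressure altitude = 3240 + (-1080) = 2160 ft.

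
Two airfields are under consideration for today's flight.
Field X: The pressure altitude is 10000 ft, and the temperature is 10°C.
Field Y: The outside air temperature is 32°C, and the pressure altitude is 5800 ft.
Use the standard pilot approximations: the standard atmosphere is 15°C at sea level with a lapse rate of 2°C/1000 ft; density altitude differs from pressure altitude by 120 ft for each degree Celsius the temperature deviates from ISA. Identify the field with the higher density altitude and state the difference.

Field X: ISA temp = -5°C, deviation +15°C, DA = 10000 + 120 × 15 = 11800 ft.
Field Y: ISA temp = 3.4°C, deviation +28.6°C, DA = 5800 + 120 × 28.6 = 9232 ft.
Field X is higher by 11800 − 9232 = 2568 ft.

Field X by 2568 ft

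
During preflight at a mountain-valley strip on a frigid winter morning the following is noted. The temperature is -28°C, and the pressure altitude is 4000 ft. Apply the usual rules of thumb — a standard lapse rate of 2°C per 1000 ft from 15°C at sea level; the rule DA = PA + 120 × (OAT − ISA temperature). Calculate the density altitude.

ISA temperature at 4000 ft = 15 − 2 × (4000/1000) = 7°C.
ISA deviation = -28 − 7 = -35°C.
Density altitude = 4000 + 120 × (-35) = 4000 + (-4200) = -200 ft.

-200 ft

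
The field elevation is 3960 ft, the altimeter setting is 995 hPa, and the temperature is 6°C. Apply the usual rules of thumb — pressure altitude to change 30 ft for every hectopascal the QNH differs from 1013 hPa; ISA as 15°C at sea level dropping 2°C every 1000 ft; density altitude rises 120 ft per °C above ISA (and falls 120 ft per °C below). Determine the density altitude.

4500 ft

Pressure altitude = 3960 + (1013 − 995) × 30 = 3960 + (+540) = 4500 ft.
ISA temperature at 4500 ft = 15 − 2 × (4500/1000) = 6°C.
ISA deviation = 6 − 6 = 0°C.
Density altitude = 4500 + 120 × (0) = 4500 ft.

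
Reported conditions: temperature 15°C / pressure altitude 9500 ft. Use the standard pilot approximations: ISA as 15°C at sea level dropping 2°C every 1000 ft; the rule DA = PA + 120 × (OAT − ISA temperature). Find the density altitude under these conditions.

11780 ft

ISA temperature at 9500 ft = 15 − 2 × (9500/1000) = -4°C.
ISA deviation = 15 − (-4) = +19°C.
Density altitude = 9500 + 120 × (19) = 9500 + (+2280) = 11780 ft.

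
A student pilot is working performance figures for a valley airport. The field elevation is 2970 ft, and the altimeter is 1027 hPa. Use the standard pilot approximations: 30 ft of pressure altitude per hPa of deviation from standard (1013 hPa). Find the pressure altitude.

Pressure correction = (1013 − 1027) × 30 = -420 ft.
Pressure altitude = 2970 + (-420) = 2550 ft.

2550 ft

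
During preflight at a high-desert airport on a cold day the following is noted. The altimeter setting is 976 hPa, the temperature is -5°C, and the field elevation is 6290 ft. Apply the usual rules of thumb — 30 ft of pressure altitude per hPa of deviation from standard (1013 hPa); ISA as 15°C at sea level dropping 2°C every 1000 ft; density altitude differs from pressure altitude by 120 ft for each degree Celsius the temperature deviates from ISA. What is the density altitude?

Pressure altitude = 6290 + (1013 − 976) × 30 = 6290 + (+1110) = 7400 ft.
ISA temperature at 7400 ft = 15 − 2 × (7400/1000) = 0.2°C.
ISA deviation = -5 − 0.2 = -5.2°C.
Density altitude = 7400 + 120 × (-5.2) = 6776 ft.

6776 ft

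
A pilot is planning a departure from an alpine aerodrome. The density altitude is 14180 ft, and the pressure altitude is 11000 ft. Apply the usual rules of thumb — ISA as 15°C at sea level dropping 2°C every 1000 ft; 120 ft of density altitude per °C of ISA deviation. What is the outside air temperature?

Density altitude − pressure altitude = 14180 − 11000 = +3180 ft.
At 120 ft/°C that is an ISA deviation of 3180/120 = +26.5°C.
ISA temperature at 11000 ft = 15 − 2 × (11000/1000) = -7°C.
OAT = ISA + deviation = -7 + (+26.5) = 19.5°C.

19.5°C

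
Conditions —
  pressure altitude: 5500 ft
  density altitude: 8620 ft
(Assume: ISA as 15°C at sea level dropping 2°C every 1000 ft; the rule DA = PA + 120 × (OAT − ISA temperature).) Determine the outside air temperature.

Density altitude − pressure altitude = 8620 − 5500 = +3120 ft.
At 120 ft/°C that is an ISA deviation of 3120/120 = +26°C.
ISA temperature at 5500 ft = 15 − 2 × (5500/1000) = 4°C.
OAT = ISA + deviation = 4 + (+26) = 30°C.

30°C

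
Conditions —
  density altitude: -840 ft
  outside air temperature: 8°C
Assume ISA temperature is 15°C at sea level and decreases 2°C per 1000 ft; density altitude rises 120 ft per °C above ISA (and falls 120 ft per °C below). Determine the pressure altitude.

0 ft

DA = PA + 120 × (OAT − (15 − 2·PA/1000)) = PA + 120·OAT − 1800 + 0.24·PA = 1.24·PA + 120·OAT − 1800.
So 1.24·PA = -840 − 120 × 8 + 1800 = 0.
PA = 0 / 1.24 = 0 ft.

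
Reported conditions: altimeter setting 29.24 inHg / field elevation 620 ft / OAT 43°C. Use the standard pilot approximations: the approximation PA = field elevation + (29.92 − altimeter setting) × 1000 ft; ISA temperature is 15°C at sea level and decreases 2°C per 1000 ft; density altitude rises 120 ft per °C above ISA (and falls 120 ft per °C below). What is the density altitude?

Pressure altitude = 620 + (29.92 − 29.24) × 1000 = 620 + (+680) = 1300 ft.
ISA temperature at 1300 ft = 15 − 2 × (1300/1000) = 12.4°C.
ISA deviation = 43 − 12.4 = +30.6°C.
Density altitude = 1300 + 120 × (30.6) = 4972 ft.

4972 ft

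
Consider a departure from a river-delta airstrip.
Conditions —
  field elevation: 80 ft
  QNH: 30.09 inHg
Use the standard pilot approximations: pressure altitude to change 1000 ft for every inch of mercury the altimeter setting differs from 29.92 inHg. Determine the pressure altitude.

Pressure correction = (29.92 − 30.09) × 1000 = -170 ft.
Pressure altitude = 80 + (-170) = -90 ft.

-90 ft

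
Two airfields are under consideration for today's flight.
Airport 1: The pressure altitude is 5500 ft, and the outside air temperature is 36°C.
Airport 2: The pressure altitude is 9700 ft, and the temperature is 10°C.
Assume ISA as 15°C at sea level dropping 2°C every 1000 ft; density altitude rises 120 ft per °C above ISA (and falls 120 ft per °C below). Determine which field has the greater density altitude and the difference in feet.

Airport 1: ISA temp = 4°C, deviation +32°C, DA = 5500 + 120 × 32 = 9340 ft.
Airport 2: ISA temp = -4.4°C, deviation +14.4°C, DA = 9700 + 120 × 14.4 = 11428 ft.
Airport 2 is higher by 11428 − 9340 = 2088 ft.

Airport 2 by 2088 ft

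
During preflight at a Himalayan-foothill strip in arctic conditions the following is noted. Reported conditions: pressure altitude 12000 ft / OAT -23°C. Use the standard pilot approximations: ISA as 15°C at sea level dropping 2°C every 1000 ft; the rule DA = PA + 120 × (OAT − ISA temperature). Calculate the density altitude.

ISA temperature at 12000 ft = 15 − 2 × (12000/1000) = -9°C.
ISA deviation = -23 − (-9) = -14°C.
Density altitude = 12000 + 120 × (-14) = 12000 + (-1680) = 10320 ft.

10320 ft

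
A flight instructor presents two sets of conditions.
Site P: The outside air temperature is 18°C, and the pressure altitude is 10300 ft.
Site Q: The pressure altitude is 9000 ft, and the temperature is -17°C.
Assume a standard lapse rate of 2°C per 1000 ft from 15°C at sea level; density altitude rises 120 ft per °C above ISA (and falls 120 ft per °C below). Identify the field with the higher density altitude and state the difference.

Site P: ISA temp = -5.6°C, deviation +23.6°C, DA = 10300 + 120 × 23.6 = 13132 ft.
Site Q: ISA temp = -3°C, deviation -14°C, DA = 9000 + 120 × (-14) = 7320 ft.
Site P is higher by 13132 − 7320 = 5812 ft.

Site P by 5812 ft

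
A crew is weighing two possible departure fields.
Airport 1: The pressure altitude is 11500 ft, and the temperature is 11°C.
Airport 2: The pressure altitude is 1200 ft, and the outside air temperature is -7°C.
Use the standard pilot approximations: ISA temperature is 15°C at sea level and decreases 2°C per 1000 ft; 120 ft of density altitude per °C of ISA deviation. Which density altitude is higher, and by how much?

Airport 1 by 14932 ft

Airport 1: ISA temp = -8°C, deviation +19°C, DA = 11500 + 120 × 19 = 13780 ft.
Airport 2: ISA temp = 12.6°C, deviation -19.6°C, DA = 1200 + 120 × (-19.6) = -1152 ft.
Airport 1 is higher by 13780 − (-1152) = 14932 ft.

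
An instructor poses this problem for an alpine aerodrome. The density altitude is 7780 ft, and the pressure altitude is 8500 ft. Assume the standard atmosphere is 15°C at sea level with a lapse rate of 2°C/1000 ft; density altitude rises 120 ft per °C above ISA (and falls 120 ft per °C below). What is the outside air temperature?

Density altitude − pressure altitude = 7780 − 8500 = -720 ft.
At 120 ft/°C that is an ISA deviation of -720/120 = -6°C.
ISA temperature at 8500 ft = 15 − 2 × (8500/1000) = -2°C.
OAT = ISA + deviation = -2 + (-6) = -8°C.

-8°C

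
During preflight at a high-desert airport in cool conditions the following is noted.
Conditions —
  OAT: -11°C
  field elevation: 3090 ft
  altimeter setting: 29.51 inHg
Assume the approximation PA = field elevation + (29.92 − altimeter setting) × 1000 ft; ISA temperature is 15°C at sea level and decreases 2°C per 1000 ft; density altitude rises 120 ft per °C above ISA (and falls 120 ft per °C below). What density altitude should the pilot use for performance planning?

1220 ft

Pressure altitude = 3090 + (29.92 − 29.51) × 1000 = 3090 + (+410) = 3500 ft.
ISA temperature at 3500 ft = 15 − 2 × (3500/1000) = 8°C.
ISA deviation = -11 − 8 = -19°C.
Density altitude = 3500 + 120 × (-19) = 1220 ft.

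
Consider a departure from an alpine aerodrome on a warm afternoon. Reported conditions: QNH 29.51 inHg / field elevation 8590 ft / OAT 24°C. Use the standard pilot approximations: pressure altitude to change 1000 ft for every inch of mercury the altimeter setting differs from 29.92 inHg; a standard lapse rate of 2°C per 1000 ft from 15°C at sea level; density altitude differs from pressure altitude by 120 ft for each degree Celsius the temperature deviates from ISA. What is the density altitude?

Pressure altitude = 8590 + (29.92 − 29.51) × 1000 = 8590 + (+410) = 9000 ft.
ISA temperature at 9000 ft = 15 − 2 × (9000/1000) = -3°C.
ISA deviation = 24 − (-3) = +27°C.
Density altitude = 9000 + 120 × (27) = 12240 ft.

12240 ft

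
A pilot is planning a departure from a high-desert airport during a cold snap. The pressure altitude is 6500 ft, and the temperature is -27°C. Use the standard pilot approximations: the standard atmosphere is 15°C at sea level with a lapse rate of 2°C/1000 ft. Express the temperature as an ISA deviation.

ISA temperature at 6500 ft = 15 − 2 × (6500/1000) = 2°C.
Deviation = OAT − ISA = -27 − 2 = -29°C.

ISA-29°C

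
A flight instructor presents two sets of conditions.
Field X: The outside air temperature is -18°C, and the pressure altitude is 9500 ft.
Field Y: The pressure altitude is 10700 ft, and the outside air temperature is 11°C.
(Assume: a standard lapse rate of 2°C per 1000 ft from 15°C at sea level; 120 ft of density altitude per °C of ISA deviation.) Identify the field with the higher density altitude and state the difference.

Field X: ISA temp = -4°C, deviation -14°C, DA = 9500 + 120 × (-14) = 7820 ft.
Field Y: ISA temp = -6.4°C, deviation +17.4°C, DA = 10700 + 120 × 17.4 = 12788 ft.
Field Y is higher by 12788 − 7820 = 4968 ft.

Field Y by 4968 ft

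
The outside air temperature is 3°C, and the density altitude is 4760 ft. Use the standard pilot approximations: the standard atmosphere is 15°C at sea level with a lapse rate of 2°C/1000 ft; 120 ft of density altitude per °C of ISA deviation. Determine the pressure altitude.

DA = PA + 120 × (OAT − (15 − 2·PA/1000)) = PA + 120·OAT − 1800 + 0.24·PA = 1.24·PA + 120·OAT − 1800.
So 1.24·PA = 4760 − 120 × 3 + 1800 = 6200.
PA = 6200 / 1.24 = 5000 ft.

5000 ft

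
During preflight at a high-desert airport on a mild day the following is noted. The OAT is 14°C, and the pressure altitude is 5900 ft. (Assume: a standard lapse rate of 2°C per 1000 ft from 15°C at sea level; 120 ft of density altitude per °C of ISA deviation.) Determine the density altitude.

ISA temperature at 5900 ft = 15 − 2 × (5900/1000) = 3.2°C.
ISA deviation = 14 − 3.2 = +10.8°C.
Density altitude = 5900 + 120 × (10.8) = 5900 + (+1296) = 7196 ft.

7196 ft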